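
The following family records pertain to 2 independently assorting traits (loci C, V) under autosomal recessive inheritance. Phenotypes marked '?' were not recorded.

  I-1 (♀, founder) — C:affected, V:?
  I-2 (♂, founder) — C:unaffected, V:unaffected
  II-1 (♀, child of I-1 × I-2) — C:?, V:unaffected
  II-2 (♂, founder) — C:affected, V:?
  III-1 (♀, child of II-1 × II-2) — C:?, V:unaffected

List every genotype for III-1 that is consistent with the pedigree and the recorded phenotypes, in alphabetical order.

III-1 ∈ {Cc VV, Cc Vv, cc VV, cc Vv}

C/I-1 aff ·: cc
C/I-2 un ·: CC|Cc
C/II-1 ? I-1×I-2: Cc|cc
C/II-2 aff ·: cc
C/III-1 ? II-1×II-2: Cc|cc
⇒ C over [I-1,I-2,II-1,II-2,III-1]: 5 consistent
V/I-1 ? ·: VV|Vv|vv
V/I-2 un ·: VV|Vv
V/II-1 un I-1×I-2: VV|Vv
V/II-2 ? ·: VV|Vv|vv
V/III-1 un II-1×II-2: VV|Vv
⇒ V over [I-1,I-2,II-1,II-2,III-1]: 41 consistent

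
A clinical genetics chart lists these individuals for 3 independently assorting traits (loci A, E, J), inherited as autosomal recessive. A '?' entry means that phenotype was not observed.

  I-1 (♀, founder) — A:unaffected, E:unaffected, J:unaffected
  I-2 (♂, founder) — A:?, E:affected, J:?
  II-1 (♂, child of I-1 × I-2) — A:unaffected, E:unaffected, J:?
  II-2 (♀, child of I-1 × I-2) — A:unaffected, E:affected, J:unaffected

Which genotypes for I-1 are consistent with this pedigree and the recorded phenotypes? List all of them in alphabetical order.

I-1 ∈ {AA Ee JJ, AA Ee Jj, Aa Ee JJ, Aa Ee Jj}

A/I-1 un ·: AA|Aa
A/I-2 ? ·: AA|Aa|aa
A/II-1 un I-1×I-2: AA|Aa
A/II-2 un I-1×I-2: AA|Aa
⇒ A over [I-1,I-2,II-1,II-2]: 15 consistent
E/I-1 un ·: Ee
E/I-2 aff ·: ee
E/II-1 un I-1×I-2: Ee
E/II-2 aff I-1×I-2: ee
⇒ E over [I-1,I-2,II-1,II-2]: 1 consistent
J/I-1 un ·: JJ|Jj
J/I-2 ? ·: JJ|Jj|jj
J/II-1 ? I-1×I-2: JJ|Jj|jj
J/II-2 un I-1×I-2: JJ|Jj
⇒ J over [I-1,I-2,II-1,II-2]: 18 consistent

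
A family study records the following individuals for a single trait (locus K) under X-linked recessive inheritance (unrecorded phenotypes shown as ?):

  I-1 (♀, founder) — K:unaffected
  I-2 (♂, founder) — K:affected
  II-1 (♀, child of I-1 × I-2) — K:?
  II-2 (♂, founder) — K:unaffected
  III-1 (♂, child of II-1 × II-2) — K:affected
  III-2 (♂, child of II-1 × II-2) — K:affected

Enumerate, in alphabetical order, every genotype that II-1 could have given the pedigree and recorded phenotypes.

K/I-1 un ·: X^KX^K|X^KX^k
K/I-2 aff ·: X^kY
K/II-1 ? I-1×I-2: X^KX^k|X^kX^k
K/II-2 un ·: X^KY
K/III-1 aff II-1×II-2: X^kY
K/III-2 aff II-1×II-2: X^kY
⇒ K over [I-1,I-2,II-1,II-2,III-1,III-2]: 3 consistent

II-1 ∈ {X^KX^k, X^kX^k}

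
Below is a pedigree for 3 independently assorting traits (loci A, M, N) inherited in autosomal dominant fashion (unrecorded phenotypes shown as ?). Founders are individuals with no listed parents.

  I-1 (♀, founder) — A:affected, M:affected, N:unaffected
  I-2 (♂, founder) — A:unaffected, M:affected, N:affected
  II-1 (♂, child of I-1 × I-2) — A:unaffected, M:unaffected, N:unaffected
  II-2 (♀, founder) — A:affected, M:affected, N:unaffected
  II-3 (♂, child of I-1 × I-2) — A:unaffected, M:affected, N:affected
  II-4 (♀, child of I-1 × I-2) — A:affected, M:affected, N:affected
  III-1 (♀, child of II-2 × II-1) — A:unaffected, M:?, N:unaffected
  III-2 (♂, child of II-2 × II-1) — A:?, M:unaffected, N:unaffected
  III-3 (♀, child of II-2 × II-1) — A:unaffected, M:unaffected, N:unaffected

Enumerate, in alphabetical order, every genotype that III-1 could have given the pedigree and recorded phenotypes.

A/I-1 aff ·: Aa
A/I-2 un ·: aa
A/II-1 un I-1×I-2: aa
A/II-2 aff ·: Aa
A/II-3 un I-1×I-2: aa
A/II-4 aff I-1×I-2: Aa
A/III-1 un II-2×II-1: aa
A/III-2 ? II-2×II-1: aa|Aa
A/III-3 un II-2×II-1: aa
⇒ A over [I-1,I-2,II-1,II-2,II-3,II-4,III-1,III-2,III-3]: 2 consistent
M/I-1 aff ·: Mm
M/I-2 aff ·: Mm
M/II-1 un I-1×I-2: mm
M/II-2 aff ·: Mm
M/II-3 aff I-1×I-2: Mm|MM
M/II-4 aff I-1×I-2: Mm|MM
M/III-1 ? II-2×II-1: mm|Mm
M/III-2 un II-2×II-1: mm
M/III-3 un II-2×II-1: mm
⇒ M over [I-1,I-2,II-1,II-2,II-3,II-4,III-1,III-2,III-3]: 8 consistent
N/I-1 un ·: nn
N/I-2 aff ·: Nn
N/II-1 un I-1×I-2: nn
N/II-2 un ·: nn
N/II-3 aff I-1×I-2: Nn
N/II-4 aff I-1×I-2: Nn
N/III-1 un II-2×II-1: nn
N/III-2 un II-2×II-1: nn
N/III-3 un II-2×II-1: nn
⇒ N over [I-1,I-2,II-1,II-2,II-3,II-4,III-1,III-2,III-3]: 1 consistent

III-1 ∈ {aa Mm nn, aa mm nn}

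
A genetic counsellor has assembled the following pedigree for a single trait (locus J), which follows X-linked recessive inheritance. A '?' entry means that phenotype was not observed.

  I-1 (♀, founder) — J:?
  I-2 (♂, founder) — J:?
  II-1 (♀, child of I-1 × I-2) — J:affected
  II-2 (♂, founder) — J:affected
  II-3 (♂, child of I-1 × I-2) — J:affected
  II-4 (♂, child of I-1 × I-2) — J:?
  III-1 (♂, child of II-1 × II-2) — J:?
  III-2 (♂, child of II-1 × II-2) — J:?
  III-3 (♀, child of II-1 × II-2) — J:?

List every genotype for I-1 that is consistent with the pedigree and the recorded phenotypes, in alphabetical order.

J/I-1 ? ·: X^JX^j|X^jX^j
J/I-2 ? ·: X^jY
J/II-1 aff I-1×I-2: X^jX^j
J/II-2 aff ·: X^jY
J/II-3 aff I-1×I-2: X^jY
J/II-4 ? I-1×I-2: X^JY|X^jY
J/III-1 ? II-1×II-2: X^jY
J/III-2 ? II-1×II-2: X^jY
J/III-3 ? II-1×II-2: X^jX^j
⇒ J over [I-1,I-2,II-1,II-2,II-3,II-4,III-1,III-2,III-3]: 3 consistent

I-1 ∈ {X^JX^j, X^jX^j}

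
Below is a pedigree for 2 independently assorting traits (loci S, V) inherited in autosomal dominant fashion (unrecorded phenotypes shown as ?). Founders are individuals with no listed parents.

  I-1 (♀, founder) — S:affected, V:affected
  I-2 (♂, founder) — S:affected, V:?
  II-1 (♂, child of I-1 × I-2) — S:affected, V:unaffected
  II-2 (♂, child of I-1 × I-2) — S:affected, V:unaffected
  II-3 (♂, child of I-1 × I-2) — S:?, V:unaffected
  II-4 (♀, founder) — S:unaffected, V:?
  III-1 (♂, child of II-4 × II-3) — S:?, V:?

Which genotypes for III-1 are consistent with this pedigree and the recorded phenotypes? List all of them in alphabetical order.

III-1 ∈ {Ss Vv, Ss vv, ss Vv, ss vv}

S/I-1 aff ·: Ss|SS
S/I-2 aff ·: Ss|SS
S/II-1 aff I-1×I-2: Ss|SS
S/II-2 aff I-1×I-2: Ss|SS
S/II-3 ? I-1×I-2: ss|Ss|SS
S/II-4 un ·: ss
S/III-1 ? II-4×II-3: ss|Ss
⇒ S over [I-1,I-2,II-1,II-2,II-3,II-4,III-1]: 41 consistent
V/I-1 aff ·: Vv
V/I-2 ? ·: vv|Vv
V/II-1 un I-1×I-2: vv
V/II-2 un I-1×I-2: vv
V/II-3 un I-1×I-2: vv
V/II-4 ? ·: vv|Vv|VV
V/III-1 ? II-4×II-3: vv|Vv
⇒ V over [I-1,I-2,II-1,II-2,II-3,II-4,III-1]: 8 consistent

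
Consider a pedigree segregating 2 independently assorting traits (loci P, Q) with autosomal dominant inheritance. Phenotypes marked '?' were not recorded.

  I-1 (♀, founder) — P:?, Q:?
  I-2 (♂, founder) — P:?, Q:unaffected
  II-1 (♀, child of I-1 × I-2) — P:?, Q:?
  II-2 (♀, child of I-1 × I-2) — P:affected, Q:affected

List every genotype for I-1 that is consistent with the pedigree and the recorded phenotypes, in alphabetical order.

P/I-1 ? ·: pp|Pp|PP
P/I-2 ? ·: pp|Pp|PP
P/II-1 ? I-1×I-2: pp|Pp|PP
P/II-2 aff I-1×I-2: Pp|PP
⇒ P over [I-1,I-2,II-1,II-2]: 21 consistent
Q/I-1 ? ·: Qq|QQ
Q/I-2 un ·: qq
Q/II-1 ? I-1×I-2: qq|Qq
Q/II-2 aff I-1×I-2: Qq
⇒ Q over [I-1,I-2,II-1,II-2]: 3 consistent

I-1 ∈ {PP QQ, PP Qq, Pp QQ, Pp Qq, pp QQ, pp Qq}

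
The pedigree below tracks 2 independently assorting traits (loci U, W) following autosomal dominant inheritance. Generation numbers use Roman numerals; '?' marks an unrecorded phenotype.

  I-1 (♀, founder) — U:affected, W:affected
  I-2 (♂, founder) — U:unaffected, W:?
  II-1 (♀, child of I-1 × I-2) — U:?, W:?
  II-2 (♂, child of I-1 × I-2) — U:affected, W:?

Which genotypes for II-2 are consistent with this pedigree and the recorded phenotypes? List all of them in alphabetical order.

II-2 ∈ {Uu WW, Uu Ww, Uu ww}

U/I-1 aff ·: Uu|UU
U/I-2 un ·: uu
U/II-1 ? I-1×I-2: uu|Uu
U/II-2 aff I-1×I-2: Uu
⇒ U over [I-1,I-2,II-1,II-2]: 3 consistent
W/I-1 aff ·: Ww|WW
W/I-2 ? ·: ww|Ww|WW
W/II-1 ? I-1×I-2: ww|Ww|WW
W/II-2 ? I-1×I-2: ww|Ww|WW
⇒ W over [I-1,I-2,II-1,II-2]: 23 consistent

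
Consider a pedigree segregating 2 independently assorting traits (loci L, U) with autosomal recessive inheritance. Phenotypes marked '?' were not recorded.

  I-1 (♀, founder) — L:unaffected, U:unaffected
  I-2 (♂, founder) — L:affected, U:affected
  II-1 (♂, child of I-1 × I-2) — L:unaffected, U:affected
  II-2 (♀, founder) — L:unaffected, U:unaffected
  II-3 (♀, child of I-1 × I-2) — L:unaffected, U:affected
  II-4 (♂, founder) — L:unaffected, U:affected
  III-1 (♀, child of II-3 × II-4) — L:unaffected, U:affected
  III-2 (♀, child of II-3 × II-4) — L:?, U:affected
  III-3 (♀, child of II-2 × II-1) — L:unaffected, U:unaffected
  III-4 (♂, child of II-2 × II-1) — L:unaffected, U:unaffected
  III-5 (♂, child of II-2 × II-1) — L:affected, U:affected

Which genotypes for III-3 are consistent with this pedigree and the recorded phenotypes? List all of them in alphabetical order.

III-3 ∈ {LL Uu, Ll Uu}

L/I-1 un ·: LL|Ll
L/I-2 aff ·: ll
L/II-1 un I-1×I-2: Ll
L/II-2 un ·: Ll
L/II-3 un I-1×I-2: Ll
L/II-4 un ·: LL|Ll
L/III-1 un II-3×II-4: LL|Ll
L/III-2 ? II-3×II-4: LL|Ll|ll
L/III-3 un II-2×II-1: LL|Ll
L/III-4 un II-2×II-1: LL|Ll
L/III-5 aff II-2×II-1: ll
⇒ L over [I-1,I-2,II-1,II-2,II-3,II-4,III-1,III-2,III-3,III-4,III-5]: 80 consistent
U/I-1 un ·: Uu
U/I-2 aff ·: uu
U/II-1 aff I-1×I-2: uu
U/II-2 un ·: Uu
U/II-3 aff I-1×I-2: uu
U/II-4 aff ·: uu
U/III-1 aff II-3×II-4: uu
U/III-2 aff II-3×II-4: uu
U/III-3 un II-2×II-1: Uu
U/III-4 un II-2×II-1: Uu
U/III-5 aff II-2×II-1: uu
⇒ U over [I-1,I-2,II-1,II-2,II-3,II-4,III-1,III-2,III-3,III-4,III-5]: 1 consistent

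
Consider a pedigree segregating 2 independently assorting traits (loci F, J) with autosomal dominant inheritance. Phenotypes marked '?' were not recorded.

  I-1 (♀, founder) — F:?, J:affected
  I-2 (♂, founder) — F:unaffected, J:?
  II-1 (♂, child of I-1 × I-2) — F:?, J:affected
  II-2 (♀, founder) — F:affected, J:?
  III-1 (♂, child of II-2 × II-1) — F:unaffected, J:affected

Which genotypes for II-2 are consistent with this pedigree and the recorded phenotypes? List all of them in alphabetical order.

F/I-1 ? ·: ff|Ff|FF
F/I-2 un ·: ff
F/II-1 ? I-1×I-2: ff|Ff
F/II-2 aff ·: Ff
F/III-1 un II-2×II-1: ff
⇒ F over [I-1,I-2,II-1,II-2,III-1]: 4 consistent
J/I-1 aff ·: Jj|JJ
J/I-2 ? ·: jj|Jj|JJ
J/II-1 aff I-1×I-2: Jj|JJ
J/II-2 ? ·: jj|Jj|JJ
J/III-1 aff II-2×II-1: Jj|JJ
⇒ J over [I-1,I-2,II-1,II-2,III-1]: 41 consistent

II-2 ∈ {Ff JJ, Ff Jj, Ff jj}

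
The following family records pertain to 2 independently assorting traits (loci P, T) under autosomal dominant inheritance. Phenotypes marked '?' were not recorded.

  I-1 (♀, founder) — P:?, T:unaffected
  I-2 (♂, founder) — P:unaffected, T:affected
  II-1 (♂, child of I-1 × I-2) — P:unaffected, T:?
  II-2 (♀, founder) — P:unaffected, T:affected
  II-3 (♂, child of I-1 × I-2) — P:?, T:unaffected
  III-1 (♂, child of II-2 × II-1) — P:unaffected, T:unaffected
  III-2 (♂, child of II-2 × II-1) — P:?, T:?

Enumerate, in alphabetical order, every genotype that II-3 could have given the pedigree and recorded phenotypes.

P/I-1 ? ·: pp|Pp
P/I-2 un ·: pp
P/II-1 un I-1×I-2: pp
P/II-2 un ·: pp
P/II-3 ? I-1×I-2: pp|Pp
P/III-1 un II-2×II-1: pp
P/III-2 ? II-2×II-1: pp
⇒ P over [I-1,I-2,II-1,II-2,II-3,III-1,III-2]: 3 consistent
T/I-1 un ·: tt
T/I-2 aff ·: Tt
T/II-1 ? I-1×I-2: tt|Tt
T/II-2 aff ·: Tt
T/II-3 un I-1×I-2: tt
T/III-1 un II-2×II-1: tt
T/III-2 ? II-2×II-1: tt|Tt|TT
⇒ T over [I-1,I-2,II-1,II-2,II-3,III-1,III-2]: 5 consistent

II-3 ∈ {Pp tt, pp tt}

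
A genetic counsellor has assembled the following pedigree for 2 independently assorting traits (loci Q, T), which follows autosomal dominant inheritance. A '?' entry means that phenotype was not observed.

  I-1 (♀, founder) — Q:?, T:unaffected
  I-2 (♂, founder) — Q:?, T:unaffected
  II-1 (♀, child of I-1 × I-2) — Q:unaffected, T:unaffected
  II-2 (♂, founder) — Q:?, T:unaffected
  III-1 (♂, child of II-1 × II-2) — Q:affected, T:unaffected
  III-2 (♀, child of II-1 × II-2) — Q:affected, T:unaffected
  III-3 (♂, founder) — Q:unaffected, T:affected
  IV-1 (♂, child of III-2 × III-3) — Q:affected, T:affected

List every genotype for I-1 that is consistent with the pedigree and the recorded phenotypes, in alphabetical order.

I-1 ∈ {Qq tt, qq tt}

Q/I-1 ? ·: qq|Qq
Q/I-2 ? ·: qq|Qq
Q/II-1 un I-1×I-2: qq
Q/II-2 ? ·: Qq|QQ
Q/III-1 aff II-1×II-2: Qq
Q/III-2 aff II-1×II-2: Qq
Q/III-3 un ·: qq
Q/IV-1 aff III-2×III-3: Qq
⇒ Q over [I-1,I-2,II-1,II-2,III-1,III-2,III-3,IV-1]: 8 consistent
T/I-1 un ·: tt
T/I-2 un ·: tt
T/II-1 un I-1×I-2: tt
T/II-2 un ·: tt
T/III-1 un II-1×II-2: tt
T/III-2 un II-1×II-2: tt
T/III-3 aff ·: Tt|TT
T/IV-1 aff III-2×III-3: Tt
⇒ T over [I-1,I-2,II-1,II-2,III-1,III-2,III-3,IV-1]: 2 consistent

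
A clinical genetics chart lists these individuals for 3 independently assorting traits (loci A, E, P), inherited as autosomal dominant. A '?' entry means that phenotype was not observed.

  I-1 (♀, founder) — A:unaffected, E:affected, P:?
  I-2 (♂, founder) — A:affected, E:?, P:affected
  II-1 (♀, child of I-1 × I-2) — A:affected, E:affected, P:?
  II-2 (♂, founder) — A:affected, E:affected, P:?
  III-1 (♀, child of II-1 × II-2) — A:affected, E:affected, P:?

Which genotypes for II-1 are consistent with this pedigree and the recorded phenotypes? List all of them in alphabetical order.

II-1 ∈ {Aa EE PP, Aa EE Pp, Aa EE pp, Aa Ee PP, Aa Ee Pp, Aa Ee pp}

A/I-1 un ·: aa
A/I-2 aff ·: Aa|AA
A/II-1 aff I-1×I-2: Aa
A/II-2 aff ·: Aa|AA
A/III-1 aff II-1×II-2: Aa|AA
⇒ A over [I-1,I-2,II-1,II-2,III-1]: 8 consistent
E/I-1 aff ·: Ee|EE
E/I-2 ? ·: ee|Ee|EE
E/II-1 aff I-1×I-2: Ee|EE
E/II-2 aff ·: Ee|EE
E/III-1 aff II-1×II-2: Ee|EE
⇒ E over [I-1,I-2,II-1,II-2,III-1]: 32 consistent
P/I-1 ? ·: pp|Pp|PP
P/I-2 aff ·: Pp|PP
P/II-1 ? I-1×I-2: pp|Pp|PP
P/II-2 ? ·: pp|Pp|PP
P/III-1 ? II-1×II-2: pp|Pp|PP
⇒ P over [I-1,I-2,II-1,II-2,III-1]: 59 consistent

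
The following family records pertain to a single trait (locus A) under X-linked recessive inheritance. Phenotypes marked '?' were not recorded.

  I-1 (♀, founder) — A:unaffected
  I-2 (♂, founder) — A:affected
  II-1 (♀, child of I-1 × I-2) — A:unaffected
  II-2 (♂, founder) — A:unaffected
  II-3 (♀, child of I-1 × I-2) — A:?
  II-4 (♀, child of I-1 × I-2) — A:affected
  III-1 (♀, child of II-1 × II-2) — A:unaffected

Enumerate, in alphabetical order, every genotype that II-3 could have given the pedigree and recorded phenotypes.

II-3 ∈ {X^AX^a, X^aX^a}

A/I-1 un ·: X^AX^a
A/I-2 aff ·: X^aY
A/II-1 un I-1×I-2: X^AX^a
A/II-2 un ·: X^AY
A/II-3 ? I-1×I-2: X^AX^a|X^aX^a
A/II-4 aff I-1×I-2: X^aX^a
A/III-1 un II-1×II-2: X^AX^A|X^AX^a
⇒ A over [I-1,I-2,II-1,II-2,II-3,II-4,III-1]: 4 consistent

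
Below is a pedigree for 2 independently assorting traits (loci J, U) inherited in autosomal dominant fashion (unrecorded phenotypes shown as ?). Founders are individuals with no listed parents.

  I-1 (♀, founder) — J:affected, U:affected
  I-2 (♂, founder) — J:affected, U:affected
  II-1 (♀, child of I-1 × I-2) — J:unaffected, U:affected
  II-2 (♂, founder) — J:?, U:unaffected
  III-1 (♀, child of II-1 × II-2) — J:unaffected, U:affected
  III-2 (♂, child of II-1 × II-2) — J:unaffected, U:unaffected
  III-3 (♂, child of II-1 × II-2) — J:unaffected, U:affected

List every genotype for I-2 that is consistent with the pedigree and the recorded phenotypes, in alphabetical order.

J/I-1 aff ·: Jj
J/I-2 aff ·: Jj
J/II-1 un I-1×I-2: jj
J/II-2 ? ·: jj|Jj
J/III-1 un II-1×II-2: jj
J/III-2 un II-1×II-2: jj
J/III-3 un II-1×II-2: jj
⇒ J over [I-1,I-2,II-1,II-2,III-1,III-2,III-3]: 2 consistent
U/I-1 aff ·: Uu|UU
U/I-2 aff ·: Uu|UU
U/II-1 aff I-1×I-2: Uu
U/II-2 un ·: uu
U/III-1 aff II-1×II-2: Uu
U/III-2 un II-1×II-2: uu
U/III-3 aff II-1×II-2: Uu
⇒ U over [I-1,I-2,II-1,II-2,III-1,III-2,III-3]: 3 consistent

I-2 ∈ {Jj UU, Jj Uu}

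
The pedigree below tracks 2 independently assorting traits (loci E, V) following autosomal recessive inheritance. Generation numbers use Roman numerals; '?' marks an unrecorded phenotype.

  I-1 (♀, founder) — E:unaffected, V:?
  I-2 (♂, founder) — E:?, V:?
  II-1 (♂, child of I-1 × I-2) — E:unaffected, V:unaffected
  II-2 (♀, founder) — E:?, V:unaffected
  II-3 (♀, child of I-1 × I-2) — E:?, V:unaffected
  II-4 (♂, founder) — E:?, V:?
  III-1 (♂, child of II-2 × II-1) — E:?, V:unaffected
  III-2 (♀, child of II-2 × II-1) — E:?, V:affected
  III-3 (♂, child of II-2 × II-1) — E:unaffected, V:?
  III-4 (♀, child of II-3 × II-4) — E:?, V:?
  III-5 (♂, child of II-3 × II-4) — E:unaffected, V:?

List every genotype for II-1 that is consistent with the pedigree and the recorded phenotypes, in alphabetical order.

E/I-1 un ·: EE|Ee
E/I-2 ? ·: EE|Ee|ee
E/II-1 un I-1×I-2: EE|Ee
E/II-2 ? ·: EE|Ee|ee
E/II-3 ? I-1×I-2: EE|Ee|ee
E/II-4 ? ·: EE|Ee|ee
E/III-1 ? II-2×II-1: EE|Ee|ee
E/III-2 ? II-2×II-1: EE|Ee|ee
E/III-3 un II-2×II-1: EE|Ee
E/III-4 ? II-3×II-4: EE|Ee|ee
E/III-5 un II-3×II-4: EE|Ee
⇒ E over [I-1,I-2,II-1,II-2,II-3,II-4,III-1,III-2,III-3,III-4,III-5]: 3150 consistent
V/I-1 ? ·: VV|Vv|vv
V/I-2 ? ·: VV|Vv|vv
V/II-1 un I-1×I-2: Vv
V/II-2 un ·: Vv
V/II-3 un I-1×I-2: VV|Vv
V/II-4 ? ·: VV|Vv|vv
V/III-1 un II-2×II-1: VV|Vv
V/III-2 aff II-2×II-1: vv
V/III-3 ? II-2×II-1: VV|Vv|vv
V/III-4 ? II-3×II-4: VV|Vv|vv
V/III-5 ? II-3×II-4: VV|Vv|vv
⇒ V over [I-1,I-2,II-1,II-2,II-3,II-4,III-1,III-2,III-3,III-4,III-5]: 822 consistent

II-1 ∈ {EE Vv, Ee Vv}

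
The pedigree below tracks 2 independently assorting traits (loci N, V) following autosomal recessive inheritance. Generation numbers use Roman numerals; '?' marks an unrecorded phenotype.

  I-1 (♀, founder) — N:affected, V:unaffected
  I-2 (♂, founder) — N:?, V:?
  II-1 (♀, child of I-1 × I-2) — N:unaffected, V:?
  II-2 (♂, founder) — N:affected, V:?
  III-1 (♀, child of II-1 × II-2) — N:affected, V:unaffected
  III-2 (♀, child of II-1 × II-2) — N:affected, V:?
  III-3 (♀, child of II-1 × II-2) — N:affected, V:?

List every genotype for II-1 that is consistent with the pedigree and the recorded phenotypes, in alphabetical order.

N/I-1 aff ·: nn
N/I-2 ? ·: NN|Nn
N/II-1 un I-1×I-2: Nn
N/II-2 aff ·: nn
N/III-1 aff II-1×II-2: nn
N/III-2 aff II-1×II-2: nn
N/III-3 aff II-1×II-2: nn
⇒ N over [I-1,I-2,II-1,II-2,III-1,III-2,III-3]: 2 consistent
V/I-1 un ·: VV|Vv
V/I-2 ? ·: VV|Vv|vv
V/II-1 ? I-1×I-2: VV|Vv|vv
V/II-2 ? ·: VV|Vv|vv
V/III-1 un II-1×II-2: VV|Vv
V/III-2 ? II-1×II-2: VV|Vv|vv
V/III-3 ? II-1×II-2: VV|Vv|vv
⇒ V over [I-1,I-2,II-1,II-2,III-1,III-2,III-3]: 200 consistent

II-1 ∈ {Nn VV, Nn Vv, Nn vv}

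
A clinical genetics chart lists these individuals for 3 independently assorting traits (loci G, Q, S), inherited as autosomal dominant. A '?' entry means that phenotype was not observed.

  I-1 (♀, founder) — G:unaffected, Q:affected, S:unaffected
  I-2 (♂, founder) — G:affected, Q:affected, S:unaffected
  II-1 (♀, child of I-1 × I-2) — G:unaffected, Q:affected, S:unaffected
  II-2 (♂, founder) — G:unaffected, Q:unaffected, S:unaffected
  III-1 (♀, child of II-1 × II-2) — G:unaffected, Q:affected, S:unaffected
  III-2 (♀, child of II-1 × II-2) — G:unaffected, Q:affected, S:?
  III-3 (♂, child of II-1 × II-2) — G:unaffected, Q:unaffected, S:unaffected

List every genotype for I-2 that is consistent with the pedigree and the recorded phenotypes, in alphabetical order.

G/I-1 un ·: gg
G/I-2 aff ·: Gg
G/II-1 un I-1×I-2: gg
G/II-2 un ·: gg
G/III-1 un II-1×II-2: gg
G/III-2 un II-1×II-2: gg
G/III-3 un II-1×II-2: gg
⇒ G over [I-1,I-2,II-1,II-2,III-1,III-2,III-3]: 1 consistent
Q/I-1 aff ·: Qq|QQ
Q/I-2 aff ·: Qq|QQ
Q/II-1 aff I-1×I-2: Qq
Q/II-2 un ·: qq
Q/III-1 aff II-1×II-2: Qq
Q/III-2 aff II-1×II-2: Qq
Q/III-3 un II-1×II-2: qq
⇒ Q over [I-1,I-2,II-1,II-2,III-1,III-2,III-3]: 3 consistent
S/I-1 un ·: ss
S/I-2 un ·: ss
S/II-1 un I-1×I-2: ss
S/II-2 un ·: ss
S/III-1 un II-1×II-2: ss
S/III-2 ? II-1×II-2: ss
S/III-3 un II-1×II-2: ss
⇒ S over [I-1,I-2,II-1,II-2,III-1,III-2,III-3]: 1 consistent

I-2 ∈ {Gg QQ ss, Gg Qq ss}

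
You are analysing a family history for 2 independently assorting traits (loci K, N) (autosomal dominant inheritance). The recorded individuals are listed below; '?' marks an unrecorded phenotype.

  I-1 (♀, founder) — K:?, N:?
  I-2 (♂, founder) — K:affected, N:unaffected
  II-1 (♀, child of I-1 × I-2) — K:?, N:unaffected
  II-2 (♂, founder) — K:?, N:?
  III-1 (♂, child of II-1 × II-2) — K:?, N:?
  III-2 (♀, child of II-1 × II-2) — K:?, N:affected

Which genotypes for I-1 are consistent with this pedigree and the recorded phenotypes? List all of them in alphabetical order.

K/I-1 ? ·: kk|Kk|KK
K/I-2 aff ·: Kk|KK
K/II-1 ? I-1×I-2: kk|Kk|KK
K/II-2 ? ·: kk|Kk|KK
K/III-1 ? II-1×II-2: kk|Kk|KK
K/III-2 ? II-1×II-2: kk|Kk|KK
⇒ K over [I-1,I-2,II-1,II-2,III-1,III-2]: 121 consistent
N/I-1 ? ·: nn|Nn
N/I-2 un ·: nn
N/II-1 un I-1×I-2: nn
N/II-2 ? ·: Nn|NN
N/III-1 ? II-1×II-2: nn|Nn
N/III-2 aff II-1×II-2: Nn
⇒ N over [I-1,I-2,II-1,II-2,III-1,III-2]: 6 consistent

I-1 ∈ {KK Nn, KK nn, Kk Nn, Kk nn, kk Nn, kk nn}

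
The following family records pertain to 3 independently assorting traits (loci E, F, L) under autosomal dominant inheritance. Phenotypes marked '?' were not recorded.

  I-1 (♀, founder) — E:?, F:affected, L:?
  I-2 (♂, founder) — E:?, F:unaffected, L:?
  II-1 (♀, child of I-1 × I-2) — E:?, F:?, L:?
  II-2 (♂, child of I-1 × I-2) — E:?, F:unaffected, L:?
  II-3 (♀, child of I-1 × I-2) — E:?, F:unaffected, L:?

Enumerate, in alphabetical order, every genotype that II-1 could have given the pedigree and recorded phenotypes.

II-1 ∈ {EE Ff LL, EE Ff Ll, EE Ff ll, EE ff LL, EE ff Ll, EE ff ll, Ee Ff LL, Ee Ff Ll, Ee Ff ll, Ee ff LL, Ee ff Ll, Ee ff ll, ee Ff LL, ee Ff Ll, ee Ff ll, ee ff LL, ee ff Ll, ee ff ll}

E/I-1 ? ·: ee|Ee|EE
E/I-2 ? ·: ee|Ee|EE
E/II-1 ? I-1×I-2: ee|Ee|EE
E/II-2 ? I-1×I-2: ee|Ee|EE
E/II-3 ? I-1×I-2: ee|Ee|EE
⇒ E over [I-1,I-2,II-1,II-2,II-3]: 63 consistent
F/I-1 aff ·: Ff
F/I-2 un ·: ff
F/II-1 ? I-1×I-2: ff|Ff
F/II-2 un I-1×I-2: ff
F/II-3 un I-1×I-2: ff
⇒ F over [I-1,I-2,II-1,II-2,II-3]: 2 consistent
L/I-1 ? ·: ll|Ll|LL
L/I-2 ? ·: ll|Ll|LL
L/II-1 ? I-1×I-2: ll|Ll|LL
L/II-2 ? I-1×I-2: ll|Ll|LL
L/II-3 ? I-1×I-2: ll|Ll|LL
⇒ L over [I-1,I-2,II-1,II-2,II-3]: 63 consistent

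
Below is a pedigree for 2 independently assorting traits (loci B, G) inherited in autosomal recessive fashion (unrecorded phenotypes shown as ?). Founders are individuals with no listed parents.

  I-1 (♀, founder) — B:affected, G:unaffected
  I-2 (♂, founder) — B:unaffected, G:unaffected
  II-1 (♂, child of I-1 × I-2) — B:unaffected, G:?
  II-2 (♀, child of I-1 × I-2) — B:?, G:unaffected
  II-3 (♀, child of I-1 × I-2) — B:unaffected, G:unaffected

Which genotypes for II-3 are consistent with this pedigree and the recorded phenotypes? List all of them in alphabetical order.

II-3 ∈ {Bb GG, Bb Gg}

B/I-1 aff ·: bb
B/I-2 un ·: BB|Bb
B/II-1 un I-1×I-2: Bb
B/II-2 ? I-1×I-2: Bb|bb
B/II-3 un I-1×I-2: Bb
⇒ B over [I-1,I-2,II-1,II-2,II-3]: 3 consistent
G/I-1 un ·: GG|Gg
G/I-2 un ·: GG|Gg
G/II-1 ? I-1×I-2: GG|Gg|gg
G/II-2 un I-1×I-2: GG|Gg
G/II-3 un I-1×I-2: GG|Gg
⇒ G over [I-1,I-2,II-1,II-2,II-3]: 29 consistent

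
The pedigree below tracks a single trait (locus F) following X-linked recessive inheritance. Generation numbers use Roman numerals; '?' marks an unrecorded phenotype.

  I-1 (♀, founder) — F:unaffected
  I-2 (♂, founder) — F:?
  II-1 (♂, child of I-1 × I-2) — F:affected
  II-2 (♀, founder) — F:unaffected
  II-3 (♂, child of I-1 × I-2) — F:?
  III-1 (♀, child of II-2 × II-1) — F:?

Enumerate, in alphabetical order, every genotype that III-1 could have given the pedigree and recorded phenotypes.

F/I-1 un ·: X^FX^f
F/I-2 ? ·: X^FY|X^fY
F/II-1 aff I-1×I-2: X^fY
F/II-2 un ·: X^FX^F|X^FX^f
F/II-3 ? I-1×I-2: X^FY|X^fY
F/III-1 ? II-2×II-1: X^FX^f|X^fX^f
⇒ F over [I-1,I-2,II-1,II-2,II-3,III-1]: 12 consistent

III-1 ∈ {X^FX^f, X^fX^f}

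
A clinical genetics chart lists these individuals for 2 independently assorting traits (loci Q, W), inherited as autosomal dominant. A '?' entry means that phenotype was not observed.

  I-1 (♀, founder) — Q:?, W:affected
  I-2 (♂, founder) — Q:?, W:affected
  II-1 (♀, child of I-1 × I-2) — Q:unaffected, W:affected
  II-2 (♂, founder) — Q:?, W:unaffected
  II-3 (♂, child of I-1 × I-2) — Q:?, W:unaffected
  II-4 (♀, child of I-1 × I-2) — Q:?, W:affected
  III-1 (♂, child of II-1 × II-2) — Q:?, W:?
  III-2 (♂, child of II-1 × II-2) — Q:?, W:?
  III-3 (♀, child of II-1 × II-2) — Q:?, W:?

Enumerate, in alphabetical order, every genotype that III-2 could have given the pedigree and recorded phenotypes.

Q/I-1 ? ·: qq|Qq
Q/I-2 ? ·: qq|Qq
Q/II-1 un I-1×I-2: qq
Q/II-2 ? ·: qq|Qq|QQ
Q/II-3 ? I-1×I-2: qq|Qq|QQ
Q/II-4 ? I-1×I-2: qq|Qq|QQ
Q/III-1 ? II-1×II-2: qq|Qq
Q/III-2 ? II-1×II-2: qq|Qq
Q/III-3 ? II-1×II-2: qq|Qq
⇒ Q over [I-1,I-2,II-1,II-2,II-3,II-4,III-1,III-2,III-3]: 180 consistent
W/I-1 aff ·: Ww
W/I-2 aff ·: Ww
W/II-1 aff I-1×I-2: Ww|WW
W/II-2 un ·: ww
W/II-3 un I-1×I-2: ww
W/II-4 aff I-1×I-2: Ww|WW
W/III-1 ? II-1×II-2: ww|Ww
W/III-2 ? II-1×II-2: ww|Ww
W/III-3 ? II-1×II-2: ww|Ww
⇒ W over [I-1,I-2,II-1,II-2,II-3,II-4,III-1,III-2,III-3]: 18 consistent

III-2 ∈ {Qq Ww, Qq ww, qq Ww, qq ww}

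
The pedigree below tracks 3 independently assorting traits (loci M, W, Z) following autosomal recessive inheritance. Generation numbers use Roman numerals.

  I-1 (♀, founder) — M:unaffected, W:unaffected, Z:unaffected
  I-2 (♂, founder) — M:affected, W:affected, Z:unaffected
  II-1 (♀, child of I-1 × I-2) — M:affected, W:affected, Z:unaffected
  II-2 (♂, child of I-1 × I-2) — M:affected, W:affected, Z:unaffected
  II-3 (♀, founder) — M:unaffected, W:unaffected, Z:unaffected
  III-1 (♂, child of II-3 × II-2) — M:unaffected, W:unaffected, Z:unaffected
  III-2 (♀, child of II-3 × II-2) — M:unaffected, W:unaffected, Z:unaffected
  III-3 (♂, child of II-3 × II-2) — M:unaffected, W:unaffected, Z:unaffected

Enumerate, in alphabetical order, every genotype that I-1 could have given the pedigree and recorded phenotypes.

M/I-1 un ·: Mm
M/I-2 aff ·: mm
M/II-1 aff I-1×I-2: mm
M/II-2 aff I-1×I-2: mm
M/II-3 un ·: MM|Mm
M/III-1 un II-3×II-2: Mm
M/III-2 un II-3×II-2: Mm
M/III-3 un II-3×II-2: Mm
⇒ M over [I-1,I-2,II-1,II-2,II-3,III-1,III-2,III-3]: 2 consistent
W/I-1 un ·: Ww
W/I-2 aff ·: ww
W/II-1 aff I-1×I-2: ww
W/II-2 aff I-1×I-2: ww
W/II-3 un ·: WW|Ww
W/III-1 un II-3×II-2: Ww
W/III-2 un II-3×II-2: Ww
W/III-3 un II-3×II-2: Ww
⇒ W over [I-1,I-2,II-1,II-2,II-3,III-1,III-2,III-3]: 2 consistent
Z/I-1 un ·: ZZ|Zz
Z/I-2 un ·: ZZ|Zz
Z/II-1 un I-1×I-2: ZZ|Zz
Z/II-2 un I-1×I-2: ZZ|Zz
Z/II-3 un ·: ZZ|Zz
Z/III-1 un II-3×II-2: ZZ|Zz
Z/III-2 un II-3×II-2: ZZ|Zz
Z/III-3 un II-3×II-2: ZZ|Zz
⇒ Z over [I-1,I-2,II-1,II-2,II-3,III-1,III-2,III-3]: 159 consistent

I-1 ∈ {Mm Ww ZZ, Mm Ww Zz}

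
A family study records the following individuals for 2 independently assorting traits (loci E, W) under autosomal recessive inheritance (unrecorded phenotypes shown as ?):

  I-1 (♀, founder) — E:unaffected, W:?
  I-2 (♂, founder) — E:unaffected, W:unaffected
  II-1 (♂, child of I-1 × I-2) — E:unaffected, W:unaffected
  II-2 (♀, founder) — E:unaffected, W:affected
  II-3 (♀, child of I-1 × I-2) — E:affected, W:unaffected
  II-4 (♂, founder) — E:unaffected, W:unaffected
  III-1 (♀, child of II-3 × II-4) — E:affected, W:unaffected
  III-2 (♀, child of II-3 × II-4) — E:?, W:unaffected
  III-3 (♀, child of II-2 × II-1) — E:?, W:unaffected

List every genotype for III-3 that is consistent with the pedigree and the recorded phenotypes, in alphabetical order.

E/I-1 un ·: Ee
E/I-2 un ·: Ee
E/II-1 un I-1×I-2: EE|Ee
E/II-2 un ·: EE|Ee
E/II-3 aff I-1×I-2: ee
E/II-4 un ·: Ee
E/III-1 aff II-3×II-4: ee
E/III-2 ? II-3×II-4: Ee|ee
E/III-3 ? II-2×II-1: EE|Ee|ee
⇒ E over [I-1,I-2,II-1,II-2,II-3,II-4,III-1,III-2,III-3]: 16 consistent
W/I-1 ? ·: WW|Ww|ww
W/I-2 un ·: WW|Ww
W/II-1 un I-1×I-2: WW|Ww
W/II-2 aff ·: ww
W/II-3 un I-1×I-2: WW|Ww
W/II-4 un ·: WW|Ww
W/III-1 un II-3×II-4: WW|Ww
W/III-2 un II-3×II-4: WW|Ww
W/III-3 un II-2×II-1: Ww
⇒ W over [I-1,I-2,II-1,II-2,II-3,II-4,III-1,III-2,III-3]: 99 consistent

III-3 ∈ {EE Ww, Ee Ww, ee Ww}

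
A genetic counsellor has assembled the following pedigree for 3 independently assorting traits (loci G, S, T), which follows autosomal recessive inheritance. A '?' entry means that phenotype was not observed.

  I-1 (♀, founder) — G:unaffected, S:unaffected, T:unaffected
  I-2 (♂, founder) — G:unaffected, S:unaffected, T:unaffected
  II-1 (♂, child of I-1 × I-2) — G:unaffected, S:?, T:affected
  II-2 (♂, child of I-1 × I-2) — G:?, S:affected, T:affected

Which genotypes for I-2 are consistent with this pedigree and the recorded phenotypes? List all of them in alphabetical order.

I-2 ∈ {GG Ss Tt, Gg Ss Tt}

G/I-1 un ·: GG|Gg
G/I-2 un ·: GG|Gg
G/II-1 un I-1×I-2: GG|Gg
G/II-2 ? I-1×I-2: GG|Gg|gg
⇒ G over [I-1,I-2,II-1,II-2]: 15 consistent
S/I-1 un ·: Ss
S/I-2 un ·: Ss
S/II-1 ? I-1×I-2: SS|Ss|ss
S/II-2 aff I-1×I-2: ss
⇒ S over [I-1,I-2,II-1,II-2]: 3 consistent
T/I-1 un ·: Tt
T/I-2 un ·: Tt
T/II-1 aff I-1×I-2: tt
T/II-2 aff I-1×I-2: tt
⇒ T over [I-1,I-2,II-1,II-2]: 1 consistent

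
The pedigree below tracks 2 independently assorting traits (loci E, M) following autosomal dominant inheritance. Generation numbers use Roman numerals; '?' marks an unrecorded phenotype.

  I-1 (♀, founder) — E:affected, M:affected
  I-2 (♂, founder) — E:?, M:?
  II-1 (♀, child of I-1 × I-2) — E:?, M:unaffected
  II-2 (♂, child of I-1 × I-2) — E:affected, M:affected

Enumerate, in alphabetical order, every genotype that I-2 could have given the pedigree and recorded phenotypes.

E/I-1 aff ·: Ee|EE
E/I-2 ? ·: ee|Ee|EE
E/II-1 ? I-1×I-2: ee|Ee|EE
E/II-2 aff I-1×I-2: Ee|EE
⇒ E over [I-1,I-2,II-1,II-2]: 18 consistent
M/I-1 aff ·: Mm
M/I-2 ? ·: mm|Mm
M/II-1 un I-1×I-2: mm
M/II-2 aff I-1×I-2: Mm|MM
⇒ M over [I-1,I-2,II-1,II-2]: 3 consistent

I-2 ∈ {EE Mm, EE mm, Ee Mm, Ee mm, ee Mm, ee mm}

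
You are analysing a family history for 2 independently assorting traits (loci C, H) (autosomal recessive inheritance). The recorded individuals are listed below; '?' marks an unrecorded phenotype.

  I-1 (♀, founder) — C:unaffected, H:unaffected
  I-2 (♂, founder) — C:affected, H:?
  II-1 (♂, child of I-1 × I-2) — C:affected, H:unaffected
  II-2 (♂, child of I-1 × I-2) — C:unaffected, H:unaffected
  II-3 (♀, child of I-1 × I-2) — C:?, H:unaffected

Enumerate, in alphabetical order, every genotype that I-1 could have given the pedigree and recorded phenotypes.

I-1 ∈ {Cc HH, Cc Hh}

C/I-1 un ·: Cc
C/I-2 aff ·: cc
C/II-1 aff I-1×I-2: cc
C/II-2 un I-1×I-2: Cc
C/II-3 ? I-1×I-2: Cc|cc
⇒ C over [I-1,I-2,II-1,II-2,II-3]: 2 consistent
H/I-1 un ·: HH|Hh
H/I-2 ? ·: HH|Hh|hh
H/II-1 un I-1×I-2: HH|Hh
H/II-2 un I-1×I-2: HH|Hh
H/II-3 un I-1×I-2: HH|Hh
⇒ H over [I-1,I-2,II-1,II-2,II-3]: 27 consistent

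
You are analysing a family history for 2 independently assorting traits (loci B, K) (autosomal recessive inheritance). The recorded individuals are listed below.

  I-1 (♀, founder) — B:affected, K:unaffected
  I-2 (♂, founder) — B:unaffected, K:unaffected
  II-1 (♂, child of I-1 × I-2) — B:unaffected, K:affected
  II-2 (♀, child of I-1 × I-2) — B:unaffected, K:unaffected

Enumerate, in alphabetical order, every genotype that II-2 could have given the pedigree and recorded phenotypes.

B/I-1 aff ·: bb
B/I-2 un ·: BB|Bb
B/II-1 un I-1×I-2: Bb
B/II-2 un I-1×I-2: Bb
⇒ B over [I-1,I-2,II-1,II-2]: 2 consistent
K/I-1 un ·: Kk
K/I-2 un ·: Kk
K/II-1 aff I-1×I-2: kk
K/II-2 un I-1×I-2: KK|Kk
⇒ K over [I-1,I-2,II-1,II-2]: 2 consistent

II-2 ∈ {Bb KK, Bb Kk}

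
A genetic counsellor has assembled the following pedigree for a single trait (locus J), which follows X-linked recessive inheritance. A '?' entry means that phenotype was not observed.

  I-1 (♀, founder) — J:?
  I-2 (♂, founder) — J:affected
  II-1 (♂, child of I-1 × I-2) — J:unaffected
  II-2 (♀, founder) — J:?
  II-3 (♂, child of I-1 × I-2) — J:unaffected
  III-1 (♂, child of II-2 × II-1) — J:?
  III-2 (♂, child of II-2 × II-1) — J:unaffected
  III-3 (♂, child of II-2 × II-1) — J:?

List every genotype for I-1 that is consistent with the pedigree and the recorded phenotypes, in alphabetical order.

I-1 ∈ {X^JX^J, X^JX^j}

J/I-1 ? ·: X^JX^J|X^JX^j
J/I-2 aff ·: X^jY
J/II-1 un I-1×I-2: X^JY
J/II-2 ? ·: X^JX^J|X^JX^j
J/II-3 un I-1×I-2: X^JY
J/III-1 ? II-2×II-1: X^JY|X^jY
J/III-2 un II-2×II-1: X^JY
J/III-3 ? II-2×II-1: X^JY|X^jY
⇒ J over [I-1,I-2,II-1,II-2,II-3,III-1,III-2,III-3]: 10 consistent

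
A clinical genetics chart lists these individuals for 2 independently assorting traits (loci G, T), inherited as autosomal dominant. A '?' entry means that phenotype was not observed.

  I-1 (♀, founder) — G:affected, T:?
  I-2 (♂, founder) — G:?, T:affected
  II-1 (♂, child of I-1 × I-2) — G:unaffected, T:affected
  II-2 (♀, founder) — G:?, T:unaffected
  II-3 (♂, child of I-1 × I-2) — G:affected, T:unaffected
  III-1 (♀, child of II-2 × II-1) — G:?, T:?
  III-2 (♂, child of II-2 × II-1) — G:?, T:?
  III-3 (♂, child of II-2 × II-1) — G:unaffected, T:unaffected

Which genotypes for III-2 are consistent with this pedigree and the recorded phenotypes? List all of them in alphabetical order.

III-2 ∈ {Gg Tt, Gg tt, gg Tt, gg tt}

G/I-1 aff ·: Gg
G/I-2 ? ·: gg|Gg
G/II-1 un I-1×I-2: gg
G/II-2 ? ·: gg|Gg
G/II-3 aff I-1×I-2: Gg|GG
G/III-1 ? II-2×II-1: gg|Gg
G/III-2 ? II-2×II-1: gg|Gg
G/III-3 un II-2×II-1: gg
⇒ G over [I-1,I-2,II-1,II-2,II-3,III-1,III-2,III-3]: 15 consistent
T/I-1 ? ·: tt|Tt
T/I-2 aff ·: Tt
T/II-1 aff I-1×I-2: Tt
T/II-2 un ·: tt
T/II-3 un I-1×I-2: tt
T/III-1 ? II-2×II-1: tt|Tt
T/III-2 ? II-2×II-1: tt|Tt
T/III-3 un II-2×II-1: tt
⇒ T over [I-1,I-2,II-1,II-2,II-3,III-1,III-2,III-3]: 8 consistent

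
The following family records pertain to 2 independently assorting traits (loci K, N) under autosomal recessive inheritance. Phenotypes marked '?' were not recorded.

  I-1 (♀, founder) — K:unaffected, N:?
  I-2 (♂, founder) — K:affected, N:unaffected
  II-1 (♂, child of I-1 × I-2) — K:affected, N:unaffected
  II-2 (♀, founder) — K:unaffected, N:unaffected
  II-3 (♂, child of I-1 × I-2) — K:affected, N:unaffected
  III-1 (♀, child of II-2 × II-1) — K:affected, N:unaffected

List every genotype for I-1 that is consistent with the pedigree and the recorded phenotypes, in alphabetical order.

I-1 ∈ {Kk NN, Kk Nn, Kk nn}

K/I-1 un ·: Kk
K/I-2 aff ·: kk
K/II-1 aff I-1×I-2: kk
K/II-2 un ·: Kk
K/II-3 aff I-1×I-2: kk
K/III-1 aff II-2×II-1: kk
⇒ K over [I-1,I-2,II-1,II-2,II-3,III-1]: 1 consistent
N/I-1 ? ·: NN|Nn|nn
N/I-2 un ·: NN|Nn
N/II-1 un I-1×I-2: NN|Nn
N/II-2 un ·: NN|Nn
N/II-3 un I-1×I-2: NN|Nn
N/III-1 un II-2×II-1: NN|Nn
⇒ N over [I-1,I-2,II-1,II-2,II-3,III-1]: 53 consistent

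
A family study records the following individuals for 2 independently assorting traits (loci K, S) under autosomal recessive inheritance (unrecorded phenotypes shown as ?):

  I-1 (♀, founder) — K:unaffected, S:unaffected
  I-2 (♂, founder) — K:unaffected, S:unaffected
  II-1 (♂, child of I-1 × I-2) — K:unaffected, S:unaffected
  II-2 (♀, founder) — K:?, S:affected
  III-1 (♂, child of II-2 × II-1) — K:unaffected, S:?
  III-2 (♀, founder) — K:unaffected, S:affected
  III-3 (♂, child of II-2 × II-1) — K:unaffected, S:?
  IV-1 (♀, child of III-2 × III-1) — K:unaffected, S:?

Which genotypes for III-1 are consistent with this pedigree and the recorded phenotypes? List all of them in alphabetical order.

III-1 ∈ {KK Ss, KK ss, Kk Ss, Kk ss}

K/I-1 un ·: KK|Kk
K/I-2 un ·: KK|Kk
K/II-1 un I-1×I-2: KK|Kk
K/II-2 ? ·: KK|Kk|kk
K/III-1 un II-2×II-1: KK|Kk
K/III-2 un ·: KK|Kk
K/III-3 un II-2×II-1: KK|Kk
K/IV-1 un III-2×III-1: KK|Kk
⇒ K over [I-1,I-2,II-1,II-2,III-1,III-2,III-3,IV-1]: 180 consistent
S/I-1 un ·: SS|Ss
S/I-2 un ·: SS|Ss
S/II-1 un I-1×I-2: SS|Ss
S/II-2 aff ·: ss
S/III-1 ? II-2×II-1: Ss|ss
S/III-2 aff ·: ss
S/III-3 ? II-2×II-1: Ss|ss
S/IV-1 ? III-2×III-1: Ss|ss
⇒ S over [I-1,I-2,II-1,II-2,III-1,III-2,III-3,IV-1]: 26 consistent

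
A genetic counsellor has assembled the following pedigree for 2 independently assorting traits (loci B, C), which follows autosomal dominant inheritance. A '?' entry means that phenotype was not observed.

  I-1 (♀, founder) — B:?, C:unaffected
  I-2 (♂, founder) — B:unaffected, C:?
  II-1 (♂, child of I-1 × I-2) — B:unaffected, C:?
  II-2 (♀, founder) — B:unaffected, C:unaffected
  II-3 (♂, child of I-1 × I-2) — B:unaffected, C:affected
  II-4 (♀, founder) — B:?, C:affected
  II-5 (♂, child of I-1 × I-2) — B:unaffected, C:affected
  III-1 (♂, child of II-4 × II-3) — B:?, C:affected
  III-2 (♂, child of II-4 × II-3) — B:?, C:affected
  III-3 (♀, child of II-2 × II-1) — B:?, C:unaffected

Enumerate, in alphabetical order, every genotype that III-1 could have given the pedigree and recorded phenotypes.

B/I-1 ? ·: bb|Bb
B/I-2 un ·: bb
B/II-1 un I-1×I-2: bb
B/II-2 un ·: bb
B/II-3 un I-1×I-2: bb
B/II-4 ? ·: bb|Bb|BB
B/II-5 un I-1×I-2: bb
B/III-1 ? II-4×II-3: bb|Bb
B/III-2 ? II-4×II-3: bb|Bb
B/III-3 ? II-2×II-1: bb
⇒ B over [I-1,I-2,II-1,II-2,II-3,II-4,II-5,III-1,III-2,III-3]: 12 consistent
C/I-1 un ·: cc
C/I-2 ? ·: Cc|CC
C/II-1 ? I-1×I-2: cc|Cc
C/II-2 un ·: cc
C/II-3 aff I-1×I-2: Cc
C/II-4 aff ·: Cc|CC
C/II-5 aff I-1×I-2: Cc
C/III-1 aff II-4×II-3: Cc|CC
C/III-2 aff II-4×II-3: Cc|CC
C/III-3 un II-2×II-1: cc
⇒ C over [I-1,I-2,II-1,II-2,II-3,II-4,II-5,III-1,III-2,III-3]: 24 consistent

III-1 ∈ {Bb CC, Bb Cc, bb CC, bb Cc}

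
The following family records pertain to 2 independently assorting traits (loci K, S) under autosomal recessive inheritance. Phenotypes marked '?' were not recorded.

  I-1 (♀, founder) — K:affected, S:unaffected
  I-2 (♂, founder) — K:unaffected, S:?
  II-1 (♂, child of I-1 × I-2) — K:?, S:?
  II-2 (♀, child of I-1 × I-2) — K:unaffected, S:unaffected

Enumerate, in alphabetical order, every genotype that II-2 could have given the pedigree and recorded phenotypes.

K/I-1 aff ·: kk
K/I-2 un ·: KK|Kk
K/II-1 ? I-1×I-2: Kk|kk
K/II-2 un I-1×I-2: Kk
⇒ K over [I-1,I-2,II-1,II-2]: 3 consistent
S/I-1 un ·: SS|Ss
S/I-2 ? ·: SS|Ss|ss
S/II-1 ? I-1×I-2: SS|Ss|ss
S/II-2 un I-1×I-2: SS|Ss
⇒ S over [I-1,I-2,II-1,II-2]: 18 consistent

II-2 ∈ {Kk SS, Kk Ss}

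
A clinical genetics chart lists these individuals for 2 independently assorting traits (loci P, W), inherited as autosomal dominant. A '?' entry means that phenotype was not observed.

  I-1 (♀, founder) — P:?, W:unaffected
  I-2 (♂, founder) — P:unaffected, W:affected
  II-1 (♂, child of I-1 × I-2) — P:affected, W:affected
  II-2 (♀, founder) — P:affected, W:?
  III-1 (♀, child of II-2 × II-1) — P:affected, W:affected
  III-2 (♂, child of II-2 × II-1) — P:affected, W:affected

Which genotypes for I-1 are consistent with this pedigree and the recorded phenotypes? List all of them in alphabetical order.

I-1 ∈ {PP ww, Pp ww}

P/I-1 ? ·: Pp|PP
P/I-2 un ·: pp
P/II-1 aff I-1×I-2: Pp
P/II-2 aff ·: Pp|PP
P/III-1 aff II-2×II-1: Pp|PP
P/III-2 aff II-2×II-1: Pp|PP
⇒ P over [I-1,I-2,II-1,II-2,III-1,III-2]: 16 consistent
W/I-1 un ·: ww
W/I-2 aff ·: Ww|WW
W/II-1 aff I-1×I-2: Ww
W/II-2 ? ·: ww|Ww|WW
W/III-1 aff II-2×II-1: Ww|WW
W/III-2 aff II-2×II-1: Ww|WW
⇒ W over [I-1,I-2,II-1,II-2,III-1,III-2]: 18 consistent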